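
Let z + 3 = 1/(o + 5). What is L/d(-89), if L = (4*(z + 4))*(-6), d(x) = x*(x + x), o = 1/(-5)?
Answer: -29/15842 ≈ -0.0018306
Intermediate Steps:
o = -⅕ ≈ -0.20000
d(x) = 2*x² (d(x) = x*(2*x) = 2*x²)
z = -67/24 (z = -3 + 1/(-⅕ + 5) = -3 + 1/(24/5) = -3 + 5/24 = -67/24 ≈ -2.7917)
L = -29 (L = (4*(-67/24 + 4))*(-6) = (4*(29/24))*(-6) = (29/6)*(-6) = -29)
L/d(-89) = -29/(2*(-89)²) = -29/(2*7921) = -29/15842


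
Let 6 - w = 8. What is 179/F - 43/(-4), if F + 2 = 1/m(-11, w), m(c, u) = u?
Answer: -1217/20 ≈ -60.850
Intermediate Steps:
w = -2 (w = 6 - 1*8 = 6 - 8 = -2)
F = -5/2 (F = -2 + 1/(-2) = -2 - ½ = -5/2 ≈ -2.5000)
179/F - 43/(-4) = 179/(-5/2) - 43/(-4) = 179*(-⅖) - 43*(-¼) = -358/5 + 43/4 = -1217/20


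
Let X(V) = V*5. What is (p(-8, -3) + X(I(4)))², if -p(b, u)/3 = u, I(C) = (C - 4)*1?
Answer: 81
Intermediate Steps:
I(C) = -4 + C (I(C) = (-4 + C)*1 = -4 + C)
X(V) = 5*V
p(b, u) = -3*u
(p(-8, -3) + X(I(4)))² = (-3*(-3) + 5*(-4 + 4))² = (9 + 5*0)² = (9 + 0)² = 9² = 81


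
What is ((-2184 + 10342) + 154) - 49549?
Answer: -41237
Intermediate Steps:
((-2184 + 10342) + 154) - 49549 = (8158 + 154) - 49549 = 8312 - 49549 = -41237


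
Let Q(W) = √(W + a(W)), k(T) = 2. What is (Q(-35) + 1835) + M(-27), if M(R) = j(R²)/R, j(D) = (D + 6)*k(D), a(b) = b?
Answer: 16025/9 + I*√70 ≈ 1780.6 + 8.3666*I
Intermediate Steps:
j(D) = 12 + 2*D (j(D) = (D + 6)*2 = (6 + D)*2 = 12 + 2*D)
Q(W) = √2*√W (Q(W) = √(W + W) = √(2*W) = √2*√W)
M(R) = (12 + 2*R²)/R
(Q(-35) + 1835) + M(-27) = (√2*√(-35) + 1835) + (2*(-27) + 12/(-27)) = (√2*(I*√35) + 1835) + (-54 + 12*(-1/27)) = (I*√70 + 1835) + (-54 - 4/9) = (1835 + I*√70) - 490/9 = 16025/9 + I*√70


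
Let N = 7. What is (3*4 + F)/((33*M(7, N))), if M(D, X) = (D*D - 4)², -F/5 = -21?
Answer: 13/7425 ≈ 0.0017508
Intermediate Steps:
F = 105 (F = -5*(-21) = 105)
M(D, X) = (-4 + D²)² (M(D, X) = (D² - 4)² = (-4 + D²)²)
(3*4 + F)/((33*M(7, N))) = (3*4 + 105)/((33*(-4 + 7²)²)) = (12 + 105)/((33*(-4 + 49)²)) = 117/((33*45²)) = 117/((33*2025)) = 117/66825 = 117*(1/66825) = 13/7425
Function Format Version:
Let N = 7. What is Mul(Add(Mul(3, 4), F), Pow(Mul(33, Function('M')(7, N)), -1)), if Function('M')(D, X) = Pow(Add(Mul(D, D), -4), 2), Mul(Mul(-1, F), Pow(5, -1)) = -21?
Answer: Rational(13, 7425) ≈ 0.0017508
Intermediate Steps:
F = 105 (F = Mul(-5, -21) = 105)
Function('M')(D, X) = Pow(Add(-4, Pow(D, 2)), 2) (Function('M')(D, X) = Pow(Add(Pow(D, 2), -4), 2) = Pow(Add(-4, Pow(D, 2)), 2))
Mul(Add(Mul(3, 4), F), Pow(Mul(33, Function('M')(7, N)), -1)) = Mul(Add(Mul(3, 4), 105), Pow(Mul(33, Pow(Add(-4, Pow(7, 2)), 2)), -1)) = Mul(Add(12, 105), Pow(Mul(33, Pow(Add(-4, 49), 2)), -1)) = Mul(117, Pow(Mul(33, Pow(45, 2)), -1)) = Mul(117, Pow(Mul(33, 2025), -1)) = Mul(117, Pow(66825, -1)) = Mul(117, Rational(1, 66825)) = Rational(13, 7425)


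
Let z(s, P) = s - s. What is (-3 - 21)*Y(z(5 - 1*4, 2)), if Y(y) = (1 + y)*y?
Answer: 0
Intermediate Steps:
z(s, P) = 0
Y(y) = y*(1 + y)
(-3 - 21)*Y(z(5 - 1*4, 2)) = (-3 - 21)*(0*(1 + 0)) = -0 = -24*0 = 0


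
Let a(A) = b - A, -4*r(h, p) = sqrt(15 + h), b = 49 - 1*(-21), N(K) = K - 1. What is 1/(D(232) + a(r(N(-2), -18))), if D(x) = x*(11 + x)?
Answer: 225784/12744603661 - 2*sqrt(3)/12744603661 ≈ 1.7716e-5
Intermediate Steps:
N(K) = -1 + K
b = 70 (b = 49 + 21 = 70)
r(h, p) = -sqrt(15 + h)/4
a(A) = 70 - A
1/(D(232) + a(r(N(-2), -18))) = 1/(232*(11 + 232) + (70 - (-1)*sqrt(15 + (-1 - 2))/4)) = 1/(232*243 + (70 - (-1)*sqrt(15 - 3)/4)) = 1/(56376 + (70 - (-1)*sqrt(12)/4)) = 1/(56376 + (70 - (-1)*2*sqrt(3)/4)) = 1/(56376 + (70 - (-1)*sqrt(3)/2)) = 1/(56376 + (70 + sqrt(3)/2)) = 1/(56446 + sqrt(3)/2)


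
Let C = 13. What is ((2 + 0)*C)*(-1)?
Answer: -26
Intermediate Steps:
((2 + 0)*C)*(-1) = ((2 + 0)*13)*(-1) = (2*13)*(-1) = 26*(-1) = -26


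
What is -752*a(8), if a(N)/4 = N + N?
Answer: -48128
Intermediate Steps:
a(N) = 8*N (a(N) = 4*(N + N) = 4*(2*N) = 8*N)
-752*a(8) = -6016*8 = -752*64 = -48128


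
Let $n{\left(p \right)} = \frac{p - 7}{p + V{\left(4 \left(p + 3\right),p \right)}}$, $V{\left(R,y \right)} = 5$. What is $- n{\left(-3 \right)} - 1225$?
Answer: $-1220$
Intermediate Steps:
$n{\left(p \right)} = \frac{-7 + p}{5 + p}$ ($n{\left(p \right)} = \frac{p - 7}{p + 5} = \frac{-7 + p}{5 + p}$)
$- n{\left(-3 \right)} - 1225 = - \frac{-7 - 3}{5 - 3} - 1225 = - \frac{-10}{2} - 1225 = \left(-1\right) \left(-5\right) - 1225 = 5 - 1225 = -1220$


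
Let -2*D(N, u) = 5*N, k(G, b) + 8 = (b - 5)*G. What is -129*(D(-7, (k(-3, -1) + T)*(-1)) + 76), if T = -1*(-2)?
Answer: -24123/2 ≈ -12062.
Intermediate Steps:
k(G, b) = -8 + G*(-5 + b) (k(G, b) = -8 + (b - 5)*G = -8 + (-5 + b)*G = -8 + G*(-5 + b))
T = 2
D(N, u) = -5*N/2
-129*(D(-7, (k(-3, -1) + T)*(-1)) + 76) = -129*(-5/2*(-7) + 76) = -129*(35/2 + 76) = -129*187/2 = -24123/2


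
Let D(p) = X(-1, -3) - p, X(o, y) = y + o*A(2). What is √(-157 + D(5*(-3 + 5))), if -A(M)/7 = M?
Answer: 2*I*√39 ≈ 12.49*I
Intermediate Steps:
A(M) = -7*M
X(o, y) = y - 14*o (X(o, y) = y + o*(-7*2) = y + o*(-14) = y - 14*o)
D(p) = 11 - p (D(p) = (-3 - 14*(-1)) - p = (-3 + 14) - p = 11 - p)
√(-157 + D(5*(-3 + 5))) = √(-157 + (11 - 5*(-3 + 5))) = √(-157 + (11 - 5*2)) = √(-157 + (11 - 1*10)) = √(-157 + (11 - 10)) = √(-157 + 1) = √(-156) = 2*I*√39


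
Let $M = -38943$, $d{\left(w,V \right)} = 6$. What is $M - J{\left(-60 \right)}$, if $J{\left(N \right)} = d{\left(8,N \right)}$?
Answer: $-38949$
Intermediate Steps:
$J{\left(N \right)} = 6$
$M - J{\left(-60 \right)} = -38943 - 6 = -38949$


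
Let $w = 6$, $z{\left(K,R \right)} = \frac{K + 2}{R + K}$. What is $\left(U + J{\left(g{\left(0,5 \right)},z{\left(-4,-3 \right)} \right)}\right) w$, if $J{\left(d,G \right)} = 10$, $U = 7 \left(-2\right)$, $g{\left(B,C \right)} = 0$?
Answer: $-24$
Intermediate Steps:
$z{\left(K,R \right)} = \frac{2 + K}{K + R}$
$U = -14$
$\left(U + J{\left(g{\left(0,5 \right)},z{\left(-4,-3 \right)} \right)}\right) w = \left(-14 + 10\right) 6 = \left(-4\right) 6 = -24$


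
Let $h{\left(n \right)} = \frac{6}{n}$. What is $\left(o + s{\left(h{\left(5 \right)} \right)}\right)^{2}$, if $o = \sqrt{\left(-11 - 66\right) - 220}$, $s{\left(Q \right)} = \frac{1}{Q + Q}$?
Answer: $- \frac{42743}{144} + \frac{5 i \sqrt{33}}{2} \approx -296.83 + 14.361 i$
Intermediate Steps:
$s{\left(Q \right)} = \frac{1}{2 Q}$
$o = 3 i \sqrt{33}$ ($o = \sqrt{-77 - 220} = \sqrt{-297} = 3 i \sqrt{33} \approx 17.234 i$)
$\left(o + s{\left(h{\left(5 \right)} \right)}\right)^{2} = \left(3 i \sqrt{33} + \frac{1}{2 \cdot \frac{6}{5}}\right)^{2} = \left(3 i \sqrt{33} + \frac{1}{2} \cdot \frac{5}{6}\right)^{2} = \left(3 i \sqrt{33} + \frac{5}{12}\right)^{2} = \left(\frac{5}{12} + 3 i \sqrt{33}\right)^{2}$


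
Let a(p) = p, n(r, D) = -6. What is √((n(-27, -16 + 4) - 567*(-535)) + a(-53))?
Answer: √303286 ≈ 550.71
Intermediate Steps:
√((n(-27, -16 + 4) - 567*(-535)) + a(-53)) = √((-6 - 567*(-535)) - 53) = √((-6 + 303345) - 53) = √(303339 - 53) = √303286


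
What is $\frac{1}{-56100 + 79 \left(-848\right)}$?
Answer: $- \frac{1}{123092} \approx -8.124 \cdot 10^{-6}$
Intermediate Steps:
$\frac{1}{-56100 + 79 \left(-848\right)} = \frac{1}{-56100 - 66992} = \frac{1}{-123092} = - \frac{1}{123092}$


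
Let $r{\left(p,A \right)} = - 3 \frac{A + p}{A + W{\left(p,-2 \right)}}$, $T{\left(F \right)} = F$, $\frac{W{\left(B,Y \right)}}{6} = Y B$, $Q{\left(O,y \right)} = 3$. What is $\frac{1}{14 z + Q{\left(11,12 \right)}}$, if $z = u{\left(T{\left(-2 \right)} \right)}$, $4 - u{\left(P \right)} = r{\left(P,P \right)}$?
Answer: $\frac{11}{565} \approx 0.019469$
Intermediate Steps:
$W{\left(B,Y \right)} = 6 B Y$ ($W{\left(B,Y \right)} = 6 Y B = 6 B Y$)
$r{\left(p,A \right)} = - \frac{3 \left(A + p\right)}{A - 12 p}$ ($r{\left(p,A \right)} = - 3 \frac{A + p}{A + 6 p \left(-2\right)} = - 3 \frac{A + p}{A - 12 p} = - \frac{3 \left(A + p\right)}{A - 12 p}$)
$u{\left(P \right)} = \frac{38}{11}$ ($u{\left(P \right)} = 4 - \frac{3 \left(P + P\right)}{- P + 12 P} = 4 - \frac{3 \cdot 2 P}{11 P} = 4 - 3 \frac{1}{11 P} 2 P = 4 - \frac{6}{11} = \frac{38}{11}$)
$z = \frac{38}{11} \approx 3.4545$
$\frac{1}{14 z + Q{\left(11,12 \right)}} = \frac{1}{14 \cdot \frac{38}{11} + 3} = \frac{1}{\frac{532}{11} + 3} = \frac{1}{\frac{565}{11}} = \frac{11}{565}$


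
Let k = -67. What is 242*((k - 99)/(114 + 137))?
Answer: -40172/251 ≈ -160.05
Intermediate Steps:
242*((k - 99)/(114 + 137)) = 242*((-67 - 99)/(114 + 137)) = 242*(-166/251) = -40172/251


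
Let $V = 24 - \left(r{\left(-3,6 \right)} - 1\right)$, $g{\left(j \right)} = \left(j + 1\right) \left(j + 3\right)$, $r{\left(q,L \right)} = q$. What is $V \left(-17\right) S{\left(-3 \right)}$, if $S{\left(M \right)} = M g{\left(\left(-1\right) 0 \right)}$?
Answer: $4284$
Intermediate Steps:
$g{\left(j \right)} = \left(1 + j\right) \left(3 + j\right)$
$S{\left(M \right)} = 3 M$ ($S{\left(M \right)} = M \left(3 + \left(\left(-1\right) 0\right)^{2} + 4 \left(\left(-1\right) 0\right)\right) = M \left(3 + 0^{2} + 4 \cdot 0\right) = M \left(3 + 0 + 0\right) = M 3 = 3 M$)
$V = 28$ ($V = 24 - \left(-3 - 1\right) = 24 - -4 = 24 + 4 = 28$)
$V \left(-17\right) S{\left(-3 \right)} = 28 \left(-17\right) 3 \left(-3\right) = \left(-476\right) \left(-9\right) = 4284$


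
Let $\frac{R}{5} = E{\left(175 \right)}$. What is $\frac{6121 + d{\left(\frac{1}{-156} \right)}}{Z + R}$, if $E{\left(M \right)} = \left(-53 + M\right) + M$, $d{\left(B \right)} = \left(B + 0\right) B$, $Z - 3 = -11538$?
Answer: $- \frac{148960657}{244576800} \approx -0.60905$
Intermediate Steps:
$Z = -11535$ ($Z = 3 - 11538 = -11535$)
$d{\left(B \right)} = B^{2}$ ($d{\left(B \right)} = B B = B^{2}$)
$E{\left(M \right)} = -53 + 2 M$
$R = 1485$ ($R = 5 \left(-53 + 2 \cdot 175\right) = 5 \left(-53 + 350\right) = 5 \cdot 297 = 1485$)
$\frac{6121 + d{\left(\frac{1}{-156} \right)}}{Z + R} = \frac{6121 + \left(\frac{1}{-156}\right)^{2}}{-11535 + 1485} = \frac{6121 + \left(- \frac{1}{156}\right)^{2}}{-10050} = \left(6121 + \frac{1}{24336}\right) \left(- \frac{1}{10050}\right) = \frac{148960657}{24336} \left(- \frac{1}{10050}\right) = - \frac{148960657}{244576800}$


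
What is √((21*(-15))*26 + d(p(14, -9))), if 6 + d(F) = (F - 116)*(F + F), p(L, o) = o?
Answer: I*√5946 ≈ 77.11*I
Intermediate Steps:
d(F) = -6 + 2*F*(-116 + F) (d(F) = -6 + (F - 116)*(F + F) = -6 + (-116 + F)*(2*F) = -6 + 2*F*(-116 + F))
√((21*(-15))*26 + d(p(14, -9))) = √((21*(-15))*26 + (-6 - 232*(-9) + 2*(-9)²)) = √(-315*26 + (-6 + 2088 + 2*81)) = √(-8190 + (-6 + 2088 + 162)) = √(-8190 + 2244) = √(-5946) = I*√5946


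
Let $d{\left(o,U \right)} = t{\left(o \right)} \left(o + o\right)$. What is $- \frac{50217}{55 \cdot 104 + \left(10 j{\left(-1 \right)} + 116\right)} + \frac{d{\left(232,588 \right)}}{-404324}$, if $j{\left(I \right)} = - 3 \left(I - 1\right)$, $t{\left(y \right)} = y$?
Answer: $- \frac{5234657729}{595973576} \approx -8.7834$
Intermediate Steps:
$j{\left(I \right)} = 3 - 3 I$ ($j{\left(I \right)} = - 3 \left(-1 + I\right) = 3 - 3 I$)
$d{\left(o,U \right)} = 2 o^{2}$ ($d{\left(o,U \right)} = o \left(o + o\right) = o 2 o = 2 o^{2}$)
$- \frac{50217}{55 \cdot 104 + \left(10 j{\left(-1 \right)} + 116\right)} + \frac{d{\left(232,588 \right)}}{-404324} = - \frac{50217}{55 \cdot 104 + \left(10 \left(3 - -3\right) + 116\right)} + \frac{2 \cdot 232^{2}}{-404324} = - \frac{50217}{5720 + \left(10 \left(3 + 3\right) + 116\right)} + 2 \cdot 53824 \left(- \frac{1}{404324}\right) = - \frac{50217}{5720 + \left(10 \cdot 6 + 116\right)} + 107648 \left(- \frac{1}{404324}\right) = - \frac{50217}{5720 + \left(60 + 116\right)} - \frac{26912}{101081} = - \frac{50217}{5720 + 176} - \frac{26912}{101081} = - \frac{50217}{5896} - \frac{26912}{101081} = - \frac{5234657729}{595973576}$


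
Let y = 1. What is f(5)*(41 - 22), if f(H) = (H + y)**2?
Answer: 684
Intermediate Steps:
f(H) = (1 + H)**2 (f(H) = (H + 1)**2 = (1 + H)**2)
f(5)*(41 - 22) = (1 + 5)**2*(41 - 22) = 6**2*19 = 36*19 = 684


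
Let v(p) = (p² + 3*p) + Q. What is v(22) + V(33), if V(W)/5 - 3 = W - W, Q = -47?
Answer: 518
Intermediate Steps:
v(p) = -47 + p² + 3*p (v(p) = (p² + 3*p) - 47 = -47 + p² + 3*p)
V(W) = 15 (V(W) = 15 + 5*(W - W) = 15 + 5*0 = 15 + 0 = 15)
v(22) + V(33) = (-47 + 22² + 3*22) + 15 = (-47 + 484 + 66) + 15 = 503 + 15 = 518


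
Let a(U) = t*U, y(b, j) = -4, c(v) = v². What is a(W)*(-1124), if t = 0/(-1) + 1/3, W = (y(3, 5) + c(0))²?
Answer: -17984/3 ≈ -5994.7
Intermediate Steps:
W = 16 (W = (-4 + 0²)² = (-4 + 0)² = (-4)² = 16)
t = ⅓ (t = 0*(-1) + 1*(⅓) = 0 + ⅓ = ⅓ ≈ 0.33333)
a(U) = U/3
a(W)*(-1124) = ((⅓)*16)*(-1124) = (16/3)*(-1124) = -17984/3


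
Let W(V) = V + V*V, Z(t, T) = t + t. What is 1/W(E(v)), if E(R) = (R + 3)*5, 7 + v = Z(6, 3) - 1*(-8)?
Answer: 1/6480 ≈ 0.00015432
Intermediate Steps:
Z(t, T) = 2*t
v = 13 (v = -7 + (2*6 - 1*(-8)) = -7 + (12 + 8) = -7 + 20 = 13)
E(R) = 15 + 5*R (E(R) = (3 + R)*5 = 15 + 5*R)
W(V) = V + V**2
1/W(E(v)) = 1/((15 + 5*13)*(1 + (15 + 5*13))) = 1/((15 + 65)*(1 + (15 + 65))) = 1/(80*(1 + 80)) = 1/(80*81) = 1/6480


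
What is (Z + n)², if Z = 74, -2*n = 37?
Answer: 12321/4 ≈ 3080.3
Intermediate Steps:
n = -37/2 (n = -½*37 = -37/2 ≈ -18.500)
(Z + n)² = (74 - 37/2)² = (111/2)² = 12321/4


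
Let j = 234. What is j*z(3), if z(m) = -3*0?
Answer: 0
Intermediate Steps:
z(m) = 0
j*z(3) = 234*0 = 0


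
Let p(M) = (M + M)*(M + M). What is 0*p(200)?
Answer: 0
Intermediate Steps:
p(M) = 4*M**2 (p(M) = (2*M)*(2*M) = 4*M**2)
0*p(200) = 0*(4*200**2) = 0*(4*40000) = 0*160000 = 0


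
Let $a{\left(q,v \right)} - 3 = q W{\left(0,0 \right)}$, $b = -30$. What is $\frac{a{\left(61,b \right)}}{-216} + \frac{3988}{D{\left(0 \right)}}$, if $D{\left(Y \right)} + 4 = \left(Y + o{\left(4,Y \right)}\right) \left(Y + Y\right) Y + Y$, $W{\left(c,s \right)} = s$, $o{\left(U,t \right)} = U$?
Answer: $- \frac{71785}{72} \approx -997.01$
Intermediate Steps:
$D{\left(Y \right)} = -4 + Y + 2 Y^{2} \left(4 + Y\right)$ ($D{\left(Y \right)} = -4 + \left(\left(Y + 4\right) \left(Y + Y\right) Y + Y\right) = -4 + \left(\left(4 + Y\right) 2 Y Y + Y\right) = -4 + \left(2 Y \left(4 + Y\right) Y + Y\right) = -4 + \left(2 Y^{2} \left(4 + Y\right) + Y\right) = -4 + \left(Y + 2 Y^{2} \left(4 + Y\right)\right) = -4 + Y + 2 Y^{2} \left(4 + Y\right)$)
$a{\left(q,v \right)} = 3$ ($a{\left(q,v \right)} = 3 + q 0 = 3 + 0 = 3$)
$\frac{a{\left(61,b \right)}}{-216} + \frac{3988}{D{\left(0 \right)}} = \frac{3}{-216} + \frac{3988}{-4 + 0 + 2 \cdot 0^{3} + 8 \cdot 0^{2}} = 3 \left(- \frac{1}{216}\right) + \frac{3988}{-4 + 0 + 2 \cdot 0 + 8 \cdot 0} = - \frac{1}{72} + \frac{3988}{-4 + 0 + 0 + 0} = - \frac{1}{72} + \frac{3988}{-4} = - \frac{1}{72} + 3988 \left(- \frac{1}{4}\right) = - \frac{1}{72} - 997 = - \frac{71785}{72}$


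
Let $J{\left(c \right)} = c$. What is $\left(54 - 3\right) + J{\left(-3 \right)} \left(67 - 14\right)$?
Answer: $-108$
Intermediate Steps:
$\left(54 - 3\right) + J{\left(-3 \right)} \left(67 - 14\right) = \left(54 - 3\right) - 3 \left(67 - 14\right) = 51 - 159 = -108$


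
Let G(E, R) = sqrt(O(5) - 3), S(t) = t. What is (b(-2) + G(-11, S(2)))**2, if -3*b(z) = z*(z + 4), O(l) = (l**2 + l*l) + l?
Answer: 484/9 + 16*sqrt(13)/3 ≈ 73.007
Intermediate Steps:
O(l) = l + 2*l**2 (O(l) = (l**2 + l**2) + l = 2*l**2 + l = l + 2*l**2)
G(E, R) = 2*sqrt(13) (G(E, R) = sqrt(5*(1 + 2*5) - 3) = sqrt(5*(1 + 10) - 3) = sqrt(5*11 - 3) = sqrt(55 - 3) = sqrt(52) = 2*sqrt(13))
b(z) = -z*(4 + z)/3 (b(z) = -z*(z + 4)/3 = -z*(4 + z)/3)
(b(-2) + G(-11, S(2)))**2 = (-1/3*(-2)*(4 - 2) + 2*sqrt(13))**2 = (-1/3*(-2)*2 + 2*sqrt(13))**2 = (4/3 + 2*sqrt(13))**2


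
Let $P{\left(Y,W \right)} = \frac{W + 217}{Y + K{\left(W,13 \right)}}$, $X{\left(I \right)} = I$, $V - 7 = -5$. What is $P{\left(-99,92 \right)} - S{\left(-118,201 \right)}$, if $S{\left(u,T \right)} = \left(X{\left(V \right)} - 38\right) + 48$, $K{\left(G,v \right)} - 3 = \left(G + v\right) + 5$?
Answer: $\frac{141}{14} \approx 10.071$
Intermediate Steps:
$K{\left(G,v \right)} = 8 + G + v$ ($K{\left(G,v \right)} = 3 + \left(\left(G + v\right) + 5\right) = 3 + \left(5 + G + v\right) = 8 + G + v$)
$V = 2$ ($V = 7 - 5 = 2$)
$P{\left(Y,W \right)} = \frac{217 + W}{21 + W + Y}$ ($P{\left(Y,W \right)} = \frac{W + 217}{Y + \left(8 + W + 13\right)} = \frac{217 + W}{Y + \left(21 + W\right)} = \frac{217 + W}{21 + W + Y}$)
$S{\left(u,T \right)} = 12$ ($S{\left(u,T \right)} = \left(2 - 38\right) + 48 = -36 + 48 = 12$)
$P{\left(-99,92 \right)} - S{\left(-118,201 \right)} = \frac{217 + 92}{21 + 92 - 99} - 12 = \frac{1}{14} \cdot 309 - 12 = \frac{309}{14} - 12 = \frac{141}{14}$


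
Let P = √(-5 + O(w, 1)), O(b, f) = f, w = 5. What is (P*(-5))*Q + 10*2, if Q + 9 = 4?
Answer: 20 + 50*I ≈ 20.0 + 50.0*I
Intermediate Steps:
Q = -5 (Q = -9 + 4 = -5)
P = 2*I (P = √(-5 + 1) = √(-4) = 2*I ≈ 2.0*I)
(P*(-5))*Q + 10*2 = ((2*I)*(-5))*(-5) + 10*2 = -10*I*(-5) + 20 = 50*I + 20 = 20 + 50*I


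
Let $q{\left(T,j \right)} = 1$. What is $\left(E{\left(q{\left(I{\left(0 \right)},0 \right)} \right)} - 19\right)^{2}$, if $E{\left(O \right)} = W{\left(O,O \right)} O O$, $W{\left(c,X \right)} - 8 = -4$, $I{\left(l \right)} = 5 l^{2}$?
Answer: $225$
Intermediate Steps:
$W{\left(c,X \right)} = 4$ ($W{\left(c,X \right)} = 8 - 4 = 4$)
$E{\left(O \right)} = 4 O^{2}$ ($E{\left(O \right)} = 4 O O = 4 O^{2}$)
$\left(E{\left(q{\left(I{\left(0 \right)},0 \right)} \right)} - 19\right)^{2} = \left(4 \cdot 1^{2} - 19\right)^{2} = \left(4 \cdot 1 - 19\right)^{2} = \left(4 - 19\right)^{2} = \left(-15\right)^{2} = 225$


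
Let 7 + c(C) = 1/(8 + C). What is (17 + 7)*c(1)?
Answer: -496/3 ≈ -165.33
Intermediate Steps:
c(C) = -7 + 1/(8 + C)
(17 + 7)*c(1) = (17 + 7)*((-55 - 7*1)/(8 + 1)) = 24*((-55 - 7)/9) = 24*((1/9)*(-62)) = 24*(-62/9) = -496/3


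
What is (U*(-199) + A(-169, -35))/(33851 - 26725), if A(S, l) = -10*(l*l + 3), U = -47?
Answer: -2927/7126 ≈ -0.41075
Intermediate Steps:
A(S, l) = -30 - 10*l² (A(S, l) = -10*(l² + 3) = -10*(3 + l²) = -30 - 10*l²)
(U*(-199) + A(-169, -35))/(33851 - 26725) = (-47*(-199) + (-30 - 10*(-35)²))/(33851 - 26725) = (9353 + (-30 - 10*1225))/7126 = (9353 + (-30 - 12250))*(1/7126) = (9353 - 12280)*(1/7126) = -2927*1/7126 = -2927/7126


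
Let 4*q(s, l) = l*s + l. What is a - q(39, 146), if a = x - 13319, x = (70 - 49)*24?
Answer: -14275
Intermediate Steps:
x = 504 (x = 21*24 = 504)
q(s, l) = l/4 + l*s/4 (q(s, l) = (l*s + l)/4 = (l + l*s)/4 = l/4 + l*s/4)
a = -12815 (a = 504 - 13319 = -12815)
a - q(39, 146) = -12815 - 146*(1 + 39)/4 = -12815 - 146*40/4 = -12815 - 1*1460 = -12815 - 1460 = -14275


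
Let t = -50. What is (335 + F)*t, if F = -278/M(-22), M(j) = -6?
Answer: -57200/3 ≈ -19067.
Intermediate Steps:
F = 139/3 (F = -278/(-6) = -278*(-⅙) = 139/3 ≈ 46.333)
(335 + F)*t = (335 + 139/3)*(-50) = (1144/3)*(-50) = -57200/3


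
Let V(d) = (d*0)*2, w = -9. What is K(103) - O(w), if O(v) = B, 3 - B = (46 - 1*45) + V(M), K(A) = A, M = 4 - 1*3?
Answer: 101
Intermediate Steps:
M = 1 (M = 4 - 3 = 1)
V(d) = 0 (V(d) = 0*2 = 0)
B = 2 (B = 3 - ((46 - 1*45) + 0) = 3 - ((46 - 45) + 0) = 3 - (1 + 0) = 3 - 1*1 = 3 - 1 = 2)
O(v) = 2
K(103) - O(w) = 103 - 1*2 = 103 - 2 = 101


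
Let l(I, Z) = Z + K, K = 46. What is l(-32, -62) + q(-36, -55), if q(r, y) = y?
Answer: -71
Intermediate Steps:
l(I, Z) = 46 + Z (l(I, Z) = Z + 46 = 46 + Z)
l(-32, -62) + q(-36, -55) = (46 - 62) - 55 = -16 - 55 = -71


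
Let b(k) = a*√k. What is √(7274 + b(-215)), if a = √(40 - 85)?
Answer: √(7274 - 15*√43) ≈ 84.709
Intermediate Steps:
a = 3*I*√5 (a = √(-45) = 3*I*√5 ≈ 6.7082*I)
b(k) = 3*I*√5*√k (b(k) = (3*I*√5)*√k = 3*I*√5*√k)
√(7274 + b(-215)) = √(7274 + 3*I*√5*√(-215)) = √(7274 + 3*I*√5*(I*√215)) = √(7274 - 15*√43)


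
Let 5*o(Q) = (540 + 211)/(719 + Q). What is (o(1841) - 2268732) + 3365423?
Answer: 14037645551/12800 ≈ 1.0967e+6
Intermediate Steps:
o(Q) = 751/(5*(719 + Q)) (o(Q) = ((540 + 211)/(719 + Q))/5 = (751/(719 + Q))/5 = 751/(5*(719 + Q)))
(o(1841) - 2268732) + 3365423 = (751/(5*(719 + 1841)) - 2268732) + 3365423 = ((751/5)/2560 - 2268732) + 3365423 = ((751/5)*(1/2560) - 2268732) + 3365423 = (751/12800 - 2268732) + 3365423 = -29039768849/12800 + 3365423 = 14037645551/12800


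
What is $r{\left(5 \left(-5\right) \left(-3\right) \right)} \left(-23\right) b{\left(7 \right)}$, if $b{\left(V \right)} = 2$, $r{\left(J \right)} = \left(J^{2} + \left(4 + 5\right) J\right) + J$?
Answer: $-293250$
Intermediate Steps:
$r{\left(J \right)} = J^{2} + 10 J$ ($r{\left(J \right)} = \left(J^{2} + 9 J\right) + J = J^{2} + 10 J$)
$r{\left(5 \left(-5\right) \left(-3\right) \right)} \left(-23\right) b{\left(7 \right)} = 5 \left(-5\right) \left(-3\right) \left(10 + 5 \left(-5\right) \left(-3\right)\right) \left(-23\right) 2 = \left(-25\right) \left(-3\right) \left(10 - -75\right) \left(-23\right) 2 = 75 \left(10 + 75\right) \left(-23\right) 2 = 75 \cdot 85 \left(-23\right) 2 = 6375 \left(-23\right) 2 = \left(-146625\right) 2 = -293250$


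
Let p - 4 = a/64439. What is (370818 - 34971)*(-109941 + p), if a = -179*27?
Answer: -2379219131154072/64439 ≈ -3.6922e+10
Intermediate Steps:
a = -4833
p = 252923/64439 (p = 4 - 4833/64439 = 252923/64439 ≈ 3.9250)
(370818 - 34971)*(-109941 + p) = (370818 - 34971)*(-109941 + 252923/64439) = 335847*(-7084235176/64439) = -2379219131154072/64439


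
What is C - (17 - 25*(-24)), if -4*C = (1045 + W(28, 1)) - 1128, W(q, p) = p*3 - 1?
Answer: -2387/4 ≈ -596.75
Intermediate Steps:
W(q, p) = -1 + 3*p (W(q, p) = 3*p - 1 = -1 + 3*p)
C = 81/4 (C = -((1045 + (-1 + 3*1)) - 1128)/4 = -((1045 + (-1 + 3)) - 1128)/4 = -((1045 + 2) - 1128)/4 = -(1047 - 1128)/4 = -¼*(-81) = 81/4 ≈ 20.250)
C - (17 - 25*(-24)) = 81/4 - (17 - 25*(-24)) = 81/4 - (17 + 600) = 81/4 - 1*617 = 81/4 - 617 = -2387/4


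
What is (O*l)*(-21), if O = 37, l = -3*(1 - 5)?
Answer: -9324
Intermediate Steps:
l = 12 (l = -3*(-4) = 12)
(O*l)*(-21) = (37*12)*(-21) = 444*(-21) = -9324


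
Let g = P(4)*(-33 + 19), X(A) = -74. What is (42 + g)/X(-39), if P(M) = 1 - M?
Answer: -42/37 ≈ -1.1351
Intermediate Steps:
g = 42 (g = (1 - 1*4)*(-33 + 19) = (1 - 4)*(-14) = -3*(-14) = 42)
(42 + g)/X(-39) = (42 + 42)/(-74) = 84*(-1/74) = -42/37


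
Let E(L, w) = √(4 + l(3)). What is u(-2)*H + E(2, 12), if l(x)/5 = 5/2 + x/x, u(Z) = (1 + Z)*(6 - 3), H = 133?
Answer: -399 + √86/2 ≈ -394.36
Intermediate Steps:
u(Z) = 3 + 3*Z (u(Z) = (1 + Z)*3 = 3 + 3*Z)
l(x) = 35/2 (l(x) = 5*(5/2 + x/x) = 5*(5*(½) + 1) = 5*(5/2 + 1) = 5*(7/2) = 35/2)
E(L, w) = √86/2 (E(L, w) = √(4 + 35/2) = √(43/2) = √86/2)
u(-2)*H + E(2, 12) = (3 + 3*(-2))*133 + √86/2 = (3 - 6)*133 + √86/2 = -3*133 + √86/2 = -399 + √86/2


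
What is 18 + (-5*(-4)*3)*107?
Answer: 6438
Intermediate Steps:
18 + (-5*(-4)*3)*107 = 18 + (20*3)*107 = 18 + 60*107 = 18 + 6420 = 6438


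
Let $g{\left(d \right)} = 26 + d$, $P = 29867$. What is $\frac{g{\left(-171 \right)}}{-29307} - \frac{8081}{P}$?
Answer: $- \frac{232499152}{875312169} \approx -0.26562$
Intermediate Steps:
$\frac{g{\left(-171 \right)}}{-29307} - \frac{8081}{P} = \frac{26 - 171}{-29307} - \frac{8081}{29867} = \left(-145\right) \left(- \frac{1}{29307}\right) - \frac{8081}{29867} = \frac{145}{29307} - \frac{8081}{29867} = - \frac{232499152}{875312169}$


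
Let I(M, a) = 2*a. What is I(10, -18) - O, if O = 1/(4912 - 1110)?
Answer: -136873/3802 ≈ -36.000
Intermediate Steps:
O = 1/3802 ≈ 0.00026302
I(10, -18) - O = 2*(-18) - 1*1/3802 = -36 - 1/3802 = -136873/3802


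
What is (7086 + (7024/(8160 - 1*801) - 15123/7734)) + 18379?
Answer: 483090309583/18971502 ≈ 25464.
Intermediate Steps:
(7086 + (7024/(8160 - 1*801) - 15123/7734)) + 18379 = (7086 + (7024/(8160 - 801) - 15123*1/7734)) + 18379 = (7086 + (7024/7359 - 5041/2578)) + 18379 = (7086 - 18988847/18971502) + 18379 = 134413074325/18971502 + 18379 = 483090309583/18971502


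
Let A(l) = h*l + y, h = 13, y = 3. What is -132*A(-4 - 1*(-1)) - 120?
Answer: 4632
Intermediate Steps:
A(l) = 3 + 13*l (A(l) = 13*l + 3 = 3 + 13*l)
-132*A(-4 - 1*(-1)) - 120 = -132*(3 + 13*(-4 - 1*(-1))) - 120 = -132*(3 + 13*(-4 + 1)) - 120 = -132*(3 + 13*(-3)) - 120 = -132*(3 - 39) - 120 = -132*(-36) - 120 = 4752 - 120 = 4632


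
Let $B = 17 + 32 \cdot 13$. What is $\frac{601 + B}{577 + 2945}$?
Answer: $\frac{517}{1761} \approx 0.29358$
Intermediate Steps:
$B = 433$ ($B = 17 + 416 = 433$)
$\frac{601 + B}{577 + 2945} = \frac{601 + 433}{577 + 2945} = \frac{1034}{3522} = 1034 \cdot \frac{1}{3522} = \frac{517}{1761}$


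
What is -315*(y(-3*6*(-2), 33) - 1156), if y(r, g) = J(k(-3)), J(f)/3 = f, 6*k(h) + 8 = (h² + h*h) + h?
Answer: 726075/2 ≈ 3.6304e+5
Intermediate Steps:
k(h) = -4/3 + h²/3 + h/6 (k(h) = -4/3 + ((h² + h*h) + h)/6 = -4/3 + ((h² + h²) + h)/6 = -4/3 + (2*h² + h)/6 = -4/3 + (h + 2*h²)/6 = -4/3 + (h²/3 + h/6) = -4/3 + h²/3 + h/6)
J(f) = 3*f
y(r, g) = 7/2 (y(r, g) = 3*(-4/3 + (⅓)*(-3)² + (⅙)*(-3)) = 3*(-4/3 + (⅓)*9 - ½) = 3*(-4/3 + 3 - ½) = 3*(7/6) = 7/2)
-315*(y(-3*6*(-2), 33) - 1156) = -315*(7/2 - 1156) = -315*(-2305/2) = 726075/2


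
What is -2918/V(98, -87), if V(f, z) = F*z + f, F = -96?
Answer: -1459/4225 ≈ -0.34533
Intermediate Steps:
V(f, z) = f - 96*z (V(f, z) = -96*z + f = f - 96*z)
-2918/V(98, -87) = -2918/(98 - 96*(-87)) = -2918/(98 + 8352) = -2918/8450 = -2918*1/8450 = -1459/4225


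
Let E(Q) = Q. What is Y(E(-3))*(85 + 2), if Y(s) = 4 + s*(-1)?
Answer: 609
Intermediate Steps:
Y(s) = 4 - s
Y(E(-3))*(85 + 2) = (4 - 1*(-3))*(85 + 2) = (4 + 3)*87 = 7*87 = 609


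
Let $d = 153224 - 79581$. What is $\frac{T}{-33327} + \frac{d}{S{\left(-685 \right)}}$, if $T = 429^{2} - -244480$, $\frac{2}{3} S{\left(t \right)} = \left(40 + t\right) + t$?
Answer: $- \frac{157580936}{3166065} \approx -49.772$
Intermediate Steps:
$d = 73643$ ($d = 153224 - 79581 = 73643$)
$S{\left(t \right)} = 60 + 3 t$ ($S{\left(t \right)} = \frac{3 \left(\left(40 + t\right) + t\right)}{2} = \frac{3 \left(40 + 2 t\right)}{2} = 60 + 3 t$)
$T = 428521$ ($T = 184041 + 244480 = 428521$)
$\frac{T}{-33327} + \frac{d}{S{\left(-685 \right)}} = \frac{428521}{-33327} + \frac{73643}{60 + 3 \left(-685\right)} = 428521 \left(- \frac{1}{33327}\right) + \frac{73643}{60 - 2055} = - \frac{428521}{33327} + \frac{73643}{-1995} = - \frac{428521}{33327} + 73643 \left(- \frac{1}{1995}\right) = - \frac{428521}{33327} - \frac{73643}{1995} = - \frac{157580936}{3166065}$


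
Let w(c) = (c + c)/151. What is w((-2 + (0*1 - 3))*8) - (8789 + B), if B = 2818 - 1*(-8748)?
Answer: -3073685/151 ≈ -20356.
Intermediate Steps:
B = 11566 (B = 2818 + 8748 = 11566)
w(c) = 2*c/151 (w(c) = (2*c)*(1/151) = 2*c/151)
w((-2 + (0*1 - 3))*8) - (8789 + B) = 2*((-2 + (0*1 - 3))*8)/151 - (8789 + 11566) = 2*((-2 + (0 - 3))*8)/151 - 1*20355 = 2*((-2 - 3)*8)/151 - 20355 = 2*(-5*8)/151 - 20355 = (2/151)*(-40) - 20355 = -80/151 - 20355 = -3073685/151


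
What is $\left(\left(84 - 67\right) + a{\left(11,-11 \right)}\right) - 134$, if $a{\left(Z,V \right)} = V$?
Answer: $-128$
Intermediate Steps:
$\left(\left(84 - 67\right) + a{\left(11,-11 \right)}\right) - 134 = \left(\left(84 - 67\right) - 11\right) - 134 = \left(17 - 11\right) - 134 = 6 - 134 = -128$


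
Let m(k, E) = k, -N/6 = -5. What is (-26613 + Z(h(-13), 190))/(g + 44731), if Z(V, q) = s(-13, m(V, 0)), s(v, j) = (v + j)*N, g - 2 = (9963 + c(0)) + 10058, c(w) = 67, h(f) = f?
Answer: -9131/21607 ≈ -0.42259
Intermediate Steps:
N = 30 (N = -6*(-5) = 30)
g = 20090 (g = 2 + ((9963 + 67) + 10058) = 2 + (10030 + 10058) = 2 + 20088 = 20090)
s(v, j) = 30*j + 30*v (s(v, j) = (v + j)*30 = (j + v)*30 = 30*j + 30*v)
Z(V, q) = -390 + 30*V (Z(V, q) = 30*V + 30*(-13) = 30*V - 390 = -390 + 30*V)
(-26613 + Z(h(-13), 190))/(g + 44731) = (-26613 + (-390 + 30*(-13)))/(20090 + 44731) = (-26613 + (-390 - 390))/64821 = (-26613 - 780)*(1/64821) = -27393*1/64821 = -9131/21607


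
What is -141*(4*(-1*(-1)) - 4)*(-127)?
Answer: 0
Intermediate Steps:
-141*(4*(-1*(-1)) - 4)*(-127) = -141*(4*1 - 4)*(-127) = -141*(4 - 4)*(-127) = -141*0*(-127) = 0*(-127) = 0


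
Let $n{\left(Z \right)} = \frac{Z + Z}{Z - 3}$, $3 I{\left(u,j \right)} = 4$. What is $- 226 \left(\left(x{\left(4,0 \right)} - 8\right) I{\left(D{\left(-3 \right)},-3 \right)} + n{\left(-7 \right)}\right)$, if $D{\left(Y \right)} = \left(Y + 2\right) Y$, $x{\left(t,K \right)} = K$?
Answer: $\frac{31414}{15} \approx 2094.3$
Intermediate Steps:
$D{\left(Y \right)} = Y \left(2 + Y\right)$ ($D{\left(Y \right)} = \left(2 + Y\right) Y = Y \left(2 + Y\right)$)
$I{\left(u,j \right)} = \frac{4}{3}$ ($I{\left(u,j \right)} = \frac{1}{3} \cdot 4 = \frac{4}{3}$)
$n{\left(Z \right)} = \frac{2 Z}{-3 + Z}$
$- 226 \left(\left(x{\left(4,0 \right)} - 8\right) I{\left(D{\left(-3 \right)},-3 \right)} + n{\left(-7 \right)}\right) = - 226 \left(\left(0 - 8\right) \frac{4}{3} + 2 \left(-7\right) \frac{1}{-3 - 7}\right) = - 226 \left(\left(-8\right) \frac{4}{3} + 2 \left(-7\right) \frac{1}{-10}\right) = - 226 \left(- \frac{32}{3} + 2 \left(-7\right) \left(- \frac{1}{10}\right)\right) = - 226 \left(- \frac{32}{3} + \frac{7}{5}\right) = \left(-226\right) \left(- \frac{139}{15}\right) = \frac{31414}{15}$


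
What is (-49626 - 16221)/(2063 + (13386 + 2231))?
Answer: -65847/17680 ≈ -3.7244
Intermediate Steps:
(-49626 - 16221)/(2063 + (13386 + 2231)) = -65847/(2063 + 15617) = -65847/17680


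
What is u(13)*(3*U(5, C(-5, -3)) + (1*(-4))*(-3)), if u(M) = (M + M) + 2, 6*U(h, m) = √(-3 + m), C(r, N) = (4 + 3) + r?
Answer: 336 + 14*I ≈ 336.0 + 14.0*I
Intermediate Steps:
C(r, N) = 7 + r
U(h, m) = √(-3 + m)/6
u(M) = 2 + 2*M (u(M) = 2*M + 2 = 2 + 2*M)
u(13)*(3*U(5, C(-5, -3)) + (1*(-4))*(-3)) = (2 + 2*13)*(3*(√(-3 + (7 - 5))/6) + (1*(-4))*(-3)) = (2 + 26)*(3*(√(-3 + 2)/6) - 4*(-3)) = 28*(3*(√(-1)/6) + 12) = 28*(3*(I/6) + 12) = 28*(I/2 + 12) = 28*(12 + I/2) = 336 + 14*I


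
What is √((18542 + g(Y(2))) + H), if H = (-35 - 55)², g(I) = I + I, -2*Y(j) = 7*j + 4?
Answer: 32*√26 ≈ 163.17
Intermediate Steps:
Y(j) = -2 - 7*j/2 (Y(j) = -(7*j + 4)/2 = -(4 + 7*j)/2 = -2 - 7*j/2)
g(I) = 2*I
H = 8100 (H = (-90)² = 8100)
√((18542 + g(Y(2))) + H) = √((18542 + 2*(-2 - 7/2*2)) + 8100) = √((18542 + 2*(-2 - 7)) + 8100) = √((18542 + 2*(-9)) + 8100) = √((18542 - 18) + 8100) = √(18524 + 8100) = √26624 = 32*√26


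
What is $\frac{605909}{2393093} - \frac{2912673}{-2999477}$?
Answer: $\frac{8787707477182}{7178027412361} \approx 1.2243$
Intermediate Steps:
$\frac{605909}{2393093} - \frac{2912673}{-2999477} = 605909 \cdot \frac{1}{2393093} - - \frac{2912673}{2999477} = \frac{605909}{2393093} + \frac{2912673}{2999477} = \frac{8787707477182}{7178027412361}$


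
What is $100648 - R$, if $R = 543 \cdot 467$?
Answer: $-152933$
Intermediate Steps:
$R = 253581$
$100648 - R = 100648 - 253581 = -152933$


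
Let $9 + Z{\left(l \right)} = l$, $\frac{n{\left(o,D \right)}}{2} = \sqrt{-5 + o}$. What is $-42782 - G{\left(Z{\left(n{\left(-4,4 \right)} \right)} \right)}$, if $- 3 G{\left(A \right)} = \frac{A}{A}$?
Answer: $- \frac{128345}{3} \approx -42782.0$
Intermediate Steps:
$n{\left(o,D \right)} = 2 \sqrt{-5 + o}$
$Z{\left(l \right)} = -9 + l$
$G{\left(A \right)} = - \frac{1}{3}$ ($G{\left(A \right)} = - \frac{A \frac{1}{A}}{3} = \left(- \frac{1}{3}\right) 1 = - \frac{1}{3}$)
$-42782 - G{\left(Z{\left(n{\left(-4,4 \right)} \right)} \right)} = -42782 - - \frac{1}{3} = -42782 + \frac{1}{3} = - \frac{128345}{3}$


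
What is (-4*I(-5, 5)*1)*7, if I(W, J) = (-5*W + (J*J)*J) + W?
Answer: -4060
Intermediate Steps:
I(W, J) = J³ - 4*W (I(W, J) = (-5*W + J²*J) + W = (-5*W + J³) + W = (J³ - 5*W) + W = J³ - 4*W)
(-4*I(-5, 5)*1)*7 = (-4*(5³ - 4*(-5))*1)*7 = (-4*(125 + 20)*1)*7 = (-4*145*1)*7 = -580*1*7 = -580*7 = -4060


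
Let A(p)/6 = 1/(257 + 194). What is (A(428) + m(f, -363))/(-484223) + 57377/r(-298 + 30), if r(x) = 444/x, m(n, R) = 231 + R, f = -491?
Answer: -839526853609021/24240687603 ≈ -34633.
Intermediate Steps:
A(p) = 6/451 (A(p) = 6/(257 + 194) = 6/451)
(A(428) + m(f, -363))/(-484223) + 57377/r(-298 + 30) = (6/451 + (231 - 363))/(-484223) + 57377/((444/(-298 + 30))) = (6/451 - 132)*(-1/484223) + 57377/((444/(-268))) = -59526/451*(-1/484223) + 57377/((444*(-1/268))) = 59526/218384573 + 57377/(-111/67) = 59526/218384573 + 57377*(-67/111) = 59526/218384573 - 3844259/111 = -839526853609021/24240687603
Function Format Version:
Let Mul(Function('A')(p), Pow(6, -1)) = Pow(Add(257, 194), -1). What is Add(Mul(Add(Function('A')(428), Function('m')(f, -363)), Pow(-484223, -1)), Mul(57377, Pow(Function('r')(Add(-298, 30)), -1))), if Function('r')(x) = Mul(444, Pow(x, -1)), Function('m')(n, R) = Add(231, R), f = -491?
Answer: Rational(-839526853609021, 24240687603) ≈ -34633.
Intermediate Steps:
Function('A')(p) = Rational(6, 451) (Function('A')(p) = Mul(6, Pow(Add(257, 194), -1)) = Mul(6, Pow(451, -1)) = Mul(6, Rational(1, 451)) = Rational(6, 451))
Add(Mul(Add(Function('A')(428), Function('m')(f, -363)), Pow(-484223, -1)), Mul(57377, Pow(Function('r')(Add(-298, 30)), -1))) = Add(Mul(Add(Rational(6, 451), Add(231, -363)), Pow(-484223, -1)), Mul(57377, Pow(Mul(444, Pow(Add(-298, 30), -1)), -1))) = Add(Mul(Add(Rational(6, 451), -132), Rational(-1, 484223)), Mul(57377, Pow(Mul(444, Pow(-268, -1)), -1))) = Add(Mul(Rational(-59526, 451), Rational(-1, 484223)), Mul(57377, Pow(Mul(444, Rational(-1, 268)), -1))) = Add(Rational(59526, 218384573), Mul(57377, Pow(Rational(-111, 67), -1))) = Add(Rational(59526, 218384573), Mul(57377, Rational(-67, 111))) = Add(Rational(59526, 218384573), Rational(-3844259, 111)) = Rational(-839526853609021, 24240687603)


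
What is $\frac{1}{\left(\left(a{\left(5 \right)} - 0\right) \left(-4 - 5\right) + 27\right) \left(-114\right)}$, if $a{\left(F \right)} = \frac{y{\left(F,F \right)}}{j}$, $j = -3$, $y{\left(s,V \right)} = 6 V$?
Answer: $- \frac{1}{13338} \approx -7.4974 \cdot 10^{-5}$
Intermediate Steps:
$a{\left(F \right)} = - 2 F$ ($a{\left(F \right)} = \frac{6 F}{-3} = 6 F \left(- \frac{1}{3}\right) = - 2 F$)
$\frac{1}{\left(\left(a{\left(5 \right)} - 0\right) \left(-4 - 5\right) + 27\right) \left(-114\right)} = \frac{1}{\left(\left(\left(-2\right) 5 - 0\right) \left(-4 - 5\right) + 27\right) \left(-114\right)} = \frac{1}{\left(\left(-10 + 0\right) \left(-9\right) + 27\right) \left(-114\right)} = \frac{1}{\left(\left(-10\right) \left(-9\right) + 27\right) \left(-114\right)} = \frac{1}{\left(90 + 27\right) \left(-114\right)} = \frac{1}{117 \left(-114\right)} = \frac{1}{-13338} = - \frac{1}{13338}$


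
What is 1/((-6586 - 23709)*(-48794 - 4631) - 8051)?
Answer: 1/1618502324 ≈ 6.1786e-10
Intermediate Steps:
1/((-6586 - 23709)*(-48794 - 4631) - 8051) = 1/(-30295*(-53425) - 8051) = 1/(1618510375 - 8051) = 1/1618502324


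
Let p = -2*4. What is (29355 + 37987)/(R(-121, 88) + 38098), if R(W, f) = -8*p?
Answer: 33671/19081 ≈ 1.7646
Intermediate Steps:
p = -8
R(W, f) = 64 (R(W, f) = -8*(-8) = 64)
(29355 + 37987)/(R(-121, 88) + 38098) = (29355 + 37987)/(64 + 38098) = 67342/38162 = 67342*(1/38162) = 33671/19081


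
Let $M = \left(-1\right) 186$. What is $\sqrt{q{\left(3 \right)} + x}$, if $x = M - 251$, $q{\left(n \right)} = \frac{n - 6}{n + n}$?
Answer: $\frac{5 i \sqrt{70}}{2} \approx 20.917 i$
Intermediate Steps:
$M = -186$
$q{\left(n \right)} = \frac{-6 + n}{2 n}$
$x = -437$ ($x = -186 - 251 = -437$)
$\sqrt{q{\left(3 \right)} + x} = \sqrt{\frac{-6 + 3}{2 \cdot 3} - 437} = \sqrt{\frac{1}{2} \cdot \frac{1}{3} \left(-3\right) - 437} = \sqrt{- \frac{1}{2} - 437} = \sqrt{- \frac{875}{2}} = \frac{5 i \sqrt{70}}{2}$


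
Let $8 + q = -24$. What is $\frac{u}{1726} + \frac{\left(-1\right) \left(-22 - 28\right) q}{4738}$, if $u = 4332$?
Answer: $\frac{4440854}{2044447} \approx 2.1722$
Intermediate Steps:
$q = -32$ ($q = -8 - 24 = -32$)
$\frac{u}{1726} + \frac{\left(-1\right) \left(-22 - 28\right) q}{4738} = \frac{4332}{1726} + \frac{\left(-1\right) \left(-22 - 28\right) \left(-32\right)}{4738} = 4332 \cdot \frac{1}{1726} + - \left(-50\right) \left(-32\right) \frac{1}{4738} = \frac{2166}{863} + \left(-1\right) 1600 \cdot \frac{1}{4738} = \frac{2166}{863} - \frac{800}{2369} = \frac{4440854}{2044447}$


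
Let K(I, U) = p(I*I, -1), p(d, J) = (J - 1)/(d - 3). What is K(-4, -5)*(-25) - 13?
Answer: -119/13 ≈ -9.1538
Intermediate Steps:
p(d, J) = (-1 + J)/(-3 + d)
K(I, U) = -2/(-3 + I**2) (K(I, U) = (-1 - 1)/(-3 + I*I) = -2/(-3 + I**2))
K(-4, -5)*(-25) - 13 = -2/(-3 + (-4)**2)*(-25) - 13 = -2/(-3 + 16)*(-25) - 13 = -2/13*(-25) - 13 = 50/13 - 13 = -119/13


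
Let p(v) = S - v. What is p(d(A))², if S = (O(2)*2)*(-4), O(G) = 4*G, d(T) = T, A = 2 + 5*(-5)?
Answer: 1681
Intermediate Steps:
A = -23 (A = 2 - 25 = -23)
S = -64 (S = ((4*2)*2)*(-4) = (8*2)*(-4) = 16*(-4) = -64)
p(v) = -64 - v
p(d(A))² = (-64 - 1*(-23))² = (-64 + 23)² = (-41)² = 1681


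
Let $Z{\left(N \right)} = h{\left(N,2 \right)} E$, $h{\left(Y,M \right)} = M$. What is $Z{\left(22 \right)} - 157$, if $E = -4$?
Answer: $-165$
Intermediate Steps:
$Z{\left(N \right)} = -8$ ($Z{\left(N \right)} = 2 \left(-4\right) = -8$)
$Z{\left(22 \right)} - 157 = -8 - 157 = -165$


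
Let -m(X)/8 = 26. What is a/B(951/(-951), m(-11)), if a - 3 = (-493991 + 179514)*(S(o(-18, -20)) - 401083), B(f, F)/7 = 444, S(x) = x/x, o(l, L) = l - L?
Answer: 42043688039/1036 ≈ 4.0583e+7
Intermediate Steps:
m(X) = -208 (m(X) = -8*26 = -208)
S(x) = 1
B(f, F) = 3108 (B(f, F) = 7*444 = 3108)
a = 126131064117 (a = 3 + (-493991 + 179514)*(1 - 401083) = 3 - 314477*(-401082) = 3 + 126131064114 = 126131064117)
a/B(951/(-951), m(-11)) = 126131064117/3108 = 126131064117*(1/3108) = 42043688039/1036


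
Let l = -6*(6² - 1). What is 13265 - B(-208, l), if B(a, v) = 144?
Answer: 13121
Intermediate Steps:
l = -210 (l = -6*(36 - 1) = -6*35 = -210)
13265 - B(-208, l) = 13265 - 1*144 = 13265 - 144 = 13121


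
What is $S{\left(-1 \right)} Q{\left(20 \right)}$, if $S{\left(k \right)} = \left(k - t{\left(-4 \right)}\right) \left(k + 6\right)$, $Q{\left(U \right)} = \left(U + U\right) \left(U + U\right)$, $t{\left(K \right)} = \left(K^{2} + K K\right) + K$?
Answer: $-232000$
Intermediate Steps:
$t{\left(K \right)} = K + 2 K^{2}$ ($t{\left(K \right)} = \left(K^{2} + K^{2}\right) + K = 2 K^{2} + K = K + 2 K^{2}$)
$Q{\left(U \right)} = 4 U^{2}$ ($Q{\left(U \right)} = 2 U 2 U = 4 U^{2}$)
$S{\left(k \right)} = \left(-28 + k\right) \left(6 + k\right)$ ($S{\left(k \right)} = \left(k - - 4 \left(1 + 2 \left(-4\right)\right)\right) \left(k + 6\right) = \left(k - - 4 \left(1 - 8\right)\right) \left(6 + k\right) = \left(k - \left(-4\right) \left(-7\right)\right) \left(6 + k\right) = \left(k - 28\right) \left(6 + k\right) = \left(-28 + k\right) \left(6 + k\right)$)
$S{\left(-1 \right)} Q{\left(20 \right)} = \left(-168 + \left(-1\right)^{2} - -22\right) 4 \cdot 20^{2} = \left(-168 + 1 + 22\right) 4 \cdot 400 = \left(-145\right) 1600 = -232000$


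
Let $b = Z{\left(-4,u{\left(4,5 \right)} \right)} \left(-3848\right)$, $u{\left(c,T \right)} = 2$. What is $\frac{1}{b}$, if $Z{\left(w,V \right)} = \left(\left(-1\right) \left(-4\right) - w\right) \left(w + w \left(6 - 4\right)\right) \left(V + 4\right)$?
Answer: $\frac{1}{2216448} \approx 4.5117 \cdot 10^{-7}$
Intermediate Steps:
$Z{\left(w,V \right)} = 3 w \left(4 + V\right) \left(4 - w\right)$ ($Z{\left(w,V \right)} = \left(4 - w\right) \left(w + w 2\right) \left(4 + V\right) = \left(4 - w\right) \left(w + 2 w\right) \left(4 + V\right) = \left(4 - w\right) 3 w \left(4 + V\right) = 3 w \left(4 + V\right) \left(4 - w\right)$)
$b = 2216448$ ($b = 3 \left(-4\right) \left(16 - -16 + 4 \cdot 2 - 2 \left(-4\right)\right) \left(-3848\right) = 3 \left(-4\right) \left(16 + 16 + 8 + 8\right) \left(-3848\right) = 3 \left(-4\right) 48 \left(-3848\right) = \left(-576\right) \left(-3848\right) = 2216448$)
$\frac{1}{b} = \frac{1}{2216448}$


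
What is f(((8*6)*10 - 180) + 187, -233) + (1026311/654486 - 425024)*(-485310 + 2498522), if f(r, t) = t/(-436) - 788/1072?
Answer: -4089808978390844659541/4779711258 ≈ -8.5566e+11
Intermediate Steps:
f(r, t) = -197/268 - t/436 (f(r, t) = t*(-1/436) - 788*1/1072 = -t/436 - 197/268 = -197/268 - t/436)
f(((8*6)*10 - 180) + 187, -233) + (1026311/654486 - 425024)*(-485310 + 2498522) = (-197/268 - 1/436*(-233)) + (1026311/654486 - 425024)*(-485310 + 2498522) = (-197/268 + 233/436) + (1026311*(1/654486) - 425024)*2013212 = -2931/14606 + (1026311/654486 - 425024)*2013212 = -2931/14606 - 278171231353/654486*2013212 = -2931/14606 - 280008830507317918/327243 = -4089808978390844659541/4779711258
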